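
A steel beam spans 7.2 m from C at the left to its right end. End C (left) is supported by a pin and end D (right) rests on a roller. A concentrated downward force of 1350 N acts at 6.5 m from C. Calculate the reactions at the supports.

Moments about C: D_y·7.2 − 1350·6.5 = 0 → D_y = 8775/7.2 = 1218.75 ≈ 1219 N.
ΣF_y = 0: C_y + 1218.75 − 1350 = 0 → C_y = 131.2 N.
ΣF_x = 0: no horizontal applied forces, so C_x = 0.

C_x = 0, C_y = 131.2 N, D_y = 1219 N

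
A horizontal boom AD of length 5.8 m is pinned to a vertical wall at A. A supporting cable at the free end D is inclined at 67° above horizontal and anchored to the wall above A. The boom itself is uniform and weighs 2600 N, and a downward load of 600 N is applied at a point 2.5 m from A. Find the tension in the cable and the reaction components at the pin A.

ΣM about A: T·sin67°·5.8 − 2600·2.9 − 600·2.5 = 0 → T = 9040/(5.8·0.920505) = 1693.22 ≈ 1693 N.
ΣF_x = 0: A_x − T·cos67° = 0 → A_x = 1693.22 × 0.390731 = 661.6 N.
ΣF_y = 0: A_y + T·sin67° − 2600 − 600 = 0 → A_y = 3200 − 1693.22 × 0.920505 = 1641 N.

T = 1693 N, A_x = 661.6 N, A_y = 1641 N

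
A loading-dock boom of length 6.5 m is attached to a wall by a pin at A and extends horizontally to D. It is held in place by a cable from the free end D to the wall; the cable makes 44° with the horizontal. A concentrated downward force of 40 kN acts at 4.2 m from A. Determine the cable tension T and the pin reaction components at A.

ΣM about A: T·sin44°·6.5 − 40·4.2 = 0 → T = 168/(6.5·0.694658) = 37.207 ≈ 37.21 kN.
ΣF_x = 0: A_x − T·cos44° = 0 → A_x = 37.207 × 0.71934 = 26.76 kN.
ΣF_y = 0: A_y + T·sin44° − 40 = 0 → A_y = 40 − 37.207 × 0.694658 = 14.15 kN.

T = 37.21 kN, A_x = 26.76 kN, A_y = 14.15 kN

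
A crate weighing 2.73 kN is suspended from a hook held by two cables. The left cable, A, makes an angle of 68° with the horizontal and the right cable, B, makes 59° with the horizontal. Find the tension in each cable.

ΣF_x = 0: −T_A·cos68° + T_B·cos59° = 0 → T_B = 0.727338·T_A.
ΣF_y = 0: T_A·sin68° + T_B·sin59° = 2.73.
Substitute: T_A·(0.927184 + 0.727338·0.857167) = 2.73 → T_A = 1.76057 ≈ 1.761 kN.
Then T_B = 0.727338 × 1.76057 = 1.281 kN.

T_A = 1.761 kN, T_B = 1.281 kN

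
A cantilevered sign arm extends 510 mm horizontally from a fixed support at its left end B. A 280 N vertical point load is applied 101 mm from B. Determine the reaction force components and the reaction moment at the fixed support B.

B_x = 0, B_y = 280.0 N, M_B = 28280 N·mm

ΣF_x = 0: B_x = 0.
ΣF_y = 0: B_y − 280 = 0 → B_y = 280.0 N.
ΣM about B: M_B − 280·101 = 0 → M_B = 28280 N·mm.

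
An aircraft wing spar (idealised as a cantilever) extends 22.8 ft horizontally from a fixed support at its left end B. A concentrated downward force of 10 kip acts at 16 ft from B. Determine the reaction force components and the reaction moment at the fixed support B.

B_x = 0, B_y = 10.00 kip, M_B = 160.0 kip·ft

ΣF_x = 0: B_x = 0.
ΣF_y = 0: B_y − 10 = 0 → B_y = 10.00 kip.
ΣM about B: M_B − 10·16 = 0 → M_B = 160.0 kip·ft.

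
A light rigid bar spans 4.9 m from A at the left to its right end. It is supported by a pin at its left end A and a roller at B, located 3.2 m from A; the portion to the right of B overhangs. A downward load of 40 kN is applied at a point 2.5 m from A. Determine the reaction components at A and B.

A_x = 0, A_y = 8.750 kN, B_y = 31.25 kN

Moments about A: B_y·3.2 − 40·2.5 = 0 → B_y = 100/3.2 = 31.25 kN.
ΣF_y = 0: A_y + 31.25 − 40 = 0 → A_y = 8.750 kN.
ΣF_x = 0: no horizontal applied forces, so A_x = 0.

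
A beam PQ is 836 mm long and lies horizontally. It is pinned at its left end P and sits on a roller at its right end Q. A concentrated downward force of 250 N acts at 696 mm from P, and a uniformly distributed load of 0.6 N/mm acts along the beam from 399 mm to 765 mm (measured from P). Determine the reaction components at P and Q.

Resultant of the distributed load: 0.6 × 366 = 219.6 N at 582 mm from P.
ΣM about P: Q_y·836 − 250·696 − (0.6·366)·582 = 0 → Q_y = 301807.2/836 = 361.013 ≈ 361.0 N.
ΣF_y = 0: P_y + 361.013 − 250 − 0.6·366 = 0 → P_y = 108.6 N.
ΣF_x = 0: no horizontal applied forces, so P_x = 0.

P_x = 0, P_y = 108.6 N, Q_y = 361.0 N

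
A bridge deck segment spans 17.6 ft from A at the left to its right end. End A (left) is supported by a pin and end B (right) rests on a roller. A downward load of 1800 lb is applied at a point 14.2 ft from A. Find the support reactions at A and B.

A_x = 0, A_y = 347.7 lb, B_y = 1452 lb

Moments about A: B_y·17.6 − 1800·14.2 = 0 → B_y = 25560/17.6 = 1452.27 ≈ 1452 lb.
ΣF_y = 0: A_y + 1452.27 − 1800 = 0 → A_y = 347.7 lb.
ΣF_x = 0: no horizontal applied forces, so A_x = 0.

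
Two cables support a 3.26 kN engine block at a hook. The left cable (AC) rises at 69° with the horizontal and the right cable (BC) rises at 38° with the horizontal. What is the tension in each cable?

ΣF_x = 0: −T_AC·cos69° + T_BC·cos38° = 0 → T_BC = 0.454775·T_AC.
ΣF_y = 0: T_AC·sin69° + T_BC·sin38° = 3.26.
Substitute: T_AC·(0.93358 + 0.454775·0.615661) = 3.26 → T_AC = 2.6863 ≈ 2.686 kN.
Then T_BC = 0.454775 × 2.6863 = 1.222 kN.

T_AC = 2.686 kN, T_BC = 1.222 kN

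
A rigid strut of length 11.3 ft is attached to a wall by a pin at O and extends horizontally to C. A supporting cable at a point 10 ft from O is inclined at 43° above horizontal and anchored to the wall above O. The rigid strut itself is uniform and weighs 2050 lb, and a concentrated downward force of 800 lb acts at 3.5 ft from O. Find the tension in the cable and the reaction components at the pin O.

T = 2109 lb, O_x = 1542 lb, O_y = 1412 lb

ΣM about O: T·sin43°·10 − 2050·5.65 − 800·3.5 = 0 → T = 14382.5/(10·0.681998) = 2108.88 ≈ 2109 lb.
ΣF_x = 0: O_x − T·cos43° = 0 → O_x = 2108.88 × 0.731354 = 1542 lb.
ΣF_y = 0: O_y + T·sin43° − 2050 − 800 = 0 → O_y = 2850 − 2108.88 × 0.681998 = 1412 lb.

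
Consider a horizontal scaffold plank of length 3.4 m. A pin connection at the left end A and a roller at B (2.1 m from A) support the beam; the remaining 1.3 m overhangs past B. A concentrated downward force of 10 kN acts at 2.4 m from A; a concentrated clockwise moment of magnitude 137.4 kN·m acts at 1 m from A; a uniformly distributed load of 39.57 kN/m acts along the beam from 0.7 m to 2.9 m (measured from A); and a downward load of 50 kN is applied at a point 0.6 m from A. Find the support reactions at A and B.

A_x = 0, A_y = -18.71 kN, B_y = 165.8 kN

Resultant of the distributed load: 39.57 × 2.2 = 87.054 kN at 1.8 m from A.
ΣM about A: B_y·2.1 − 10·2.4 − 137.4 − (39.57·2.2)·1.8 − 50·0.6 = 0 → B_y = 348.0972/2.1 = 165.761 ≈ 165.8 kN.
ΣF_y = 0: A_y + 165.761 − 10 − 39.57·2.2 − 50 = 0 → A_y = -18.71 kN.
ΣF_x = 0: no horizontal applied forces, so A_x = 0.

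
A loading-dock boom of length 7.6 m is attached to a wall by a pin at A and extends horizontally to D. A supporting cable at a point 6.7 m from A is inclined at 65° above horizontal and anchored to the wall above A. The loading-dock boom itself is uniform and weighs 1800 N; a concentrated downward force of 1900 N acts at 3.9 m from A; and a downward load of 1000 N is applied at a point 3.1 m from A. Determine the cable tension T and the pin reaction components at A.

ΣM about A: T·sin65°·6.7 − 1800·3.8 − 1900·3.9 − 1000·3.1 = 0 → T = 17350/(6.7·0.906308) = 2857.25 ≈ 2857 N.
ΣF_x = 0: A_x − T·cos65° = 0 → A_x = 2857.25 × 0.422618 = 1208 N.
ΣF_y = 0: A_y + T·sin65° − 1800 − 1900 − 1000 = 0 → A_y = 4700 − 2857.25 × 0.906308 = 2110 N.

T = 2857 N, A_x = 1208 N, A_y = 2110 N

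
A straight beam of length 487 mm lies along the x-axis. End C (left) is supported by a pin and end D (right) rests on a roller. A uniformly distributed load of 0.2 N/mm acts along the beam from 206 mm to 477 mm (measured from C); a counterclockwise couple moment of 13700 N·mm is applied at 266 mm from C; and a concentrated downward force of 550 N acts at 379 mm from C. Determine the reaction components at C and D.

C_x = 0, C_y = 166.3 N, D_y = 437.9 N

Resultant of the distributed load: 0.2 × 271 = 54.2 N at 341.5 mm from C.
Taking moments about C: D_y·487 − (0.2·271)·341.5 + 13700 − 550·379 = 0 → D_y = 213259.3/487 = 437.904 ≈ 437.9 N.
ΣF_y = 0: C_y + 437.904 − 0.2·271 − 550 = 0 → C_y = 166.3 N.
ΣF_x = 0: no horizontal applied forces, so C_x = 0.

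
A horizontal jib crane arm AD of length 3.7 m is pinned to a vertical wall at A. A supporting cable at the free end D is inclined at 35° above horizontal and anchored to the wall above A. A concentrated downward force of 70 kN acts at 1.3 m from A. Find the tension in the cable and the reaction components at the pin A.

T = 42.88 kN, A_x = 35.12 kN, A_y = 45.41 kN

ΣM about A: T·sin35°·3.7 − 70·1.3 = 0 → T = 91/(3.7·0.573576) = 42.8794 ≈ 42.88 kN.
ΣF_x = 0: A_x − T·cos35° = 0 → A_x = 42.8794 × 0.819152 = 35.12 kN.
ΣF_y = 0: A_y + T·sin35° − 70 = 0 → A_y = 70 − 42.8794 × 0.573576 = 45.41 kN.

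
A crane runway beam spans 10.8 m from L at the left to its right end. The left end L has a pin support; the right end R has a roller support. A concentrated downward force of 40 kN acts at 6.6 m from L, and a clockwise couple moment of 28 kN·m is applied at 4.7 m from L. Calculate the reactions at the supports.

L_x = 0, L_y = 12.96 kN, R_y = 27.04 kN

Taking moments about L: R_y·10.8 − 40·6.6 − 28 = 0 → R_y = 292/10.8 = 27.037 ≈ 27.04 kN.
ΣF_y = 0: L_y + 27.037 − 40 = 0 → L_y = 12.96 kN.
ΣF_x = 0: no horizontal applied forces, so L_x = 0.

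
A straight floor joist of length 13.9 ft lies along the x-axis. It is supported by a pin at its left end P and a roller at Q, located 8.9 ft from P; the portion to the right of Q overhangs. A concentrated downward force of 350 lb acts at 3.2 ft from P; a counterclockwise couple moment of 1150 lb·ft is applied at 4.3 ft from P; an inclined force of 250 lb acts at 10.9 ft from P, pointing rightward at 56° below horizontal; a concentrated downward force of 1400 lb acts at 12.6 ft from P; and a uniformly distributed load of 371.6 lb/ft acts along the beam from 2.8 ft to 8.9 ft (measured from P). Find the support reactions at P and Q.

P_x = -139.8 lb, P_y = 501.6 lb, Q_y = 3722 lb

Resultant of the distributed load: 371.6 × 6.1 = 2266.76 lb at 5.85 ft from P.
ΣM about P: Q_y·8.9 − 350·3.2 + 1150 − 250·sin56°·10.9 − 1400·12.6 − (371.6·6.1)·5.85 = 0 → Q_y = 33129.7/8.9 = 3722.44 ≈ 3722 lb.
ΣF_y = 0: P_y + 3722.44 − 350 − 250·sin56° − 1400 − 371.6·6.1 = 0 → P_y = 501.6 lb.
ΣF_x = 0: P_x + 250·cos56° = 0 → P_x = -139.8 lb.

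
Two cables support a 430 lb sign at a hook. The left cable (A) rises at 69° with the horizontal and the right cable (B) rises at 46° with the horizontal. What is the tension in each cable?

T_A = 329.6 lb, T_B = 170.0 lb

ΣF_x = 0: −T_A·cos69° + T_B·cos46° = 0 → T_B = 0.515891·T_A.
ΣF_y = 0: T_A·sin69° + T_B·sin46° = 430.
Substitute: T_A·(0.93358 + 0.515891·0.71934) = 430 → T_A = 329.582 ≈ 329.6 lb.
Then T_B = 0.515891 × 329.582 = 170.0 lb.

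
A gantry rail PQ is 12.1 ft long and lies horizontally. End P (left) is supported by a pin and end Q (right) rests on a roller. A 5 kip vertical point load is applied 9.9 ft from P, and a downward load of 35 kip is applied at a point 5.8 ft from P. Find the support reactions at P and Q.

P_x = 0, P_y = 19.13 kip, Q_y = 20.87 kip

Taking moments about P: Q_y·12.1 − 5·9.9 − 35·5.8 = 0 → Q_y = 252.5/12.1 = 20.8678 ≈ 20.87 kip.
ΣF_y = 0: P_y + 20.8678 − 5 − 35 = 0 → P_y = 19.13 kip.
ΣF_x = 0: no horizontal applied forces, so P_x = 0.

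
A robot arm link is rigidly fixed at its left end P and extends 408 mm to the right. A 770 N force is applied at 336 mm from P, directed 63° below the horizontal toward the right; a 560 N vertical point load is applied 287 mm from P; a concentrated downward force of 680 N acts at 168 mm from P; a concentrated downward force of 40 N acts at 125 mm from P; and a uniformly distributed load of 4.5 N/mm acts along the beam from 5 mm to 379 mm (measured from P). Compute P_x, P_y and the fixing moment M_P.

P_x = -349.6 N, P_y = 3649 N, M_P = 833600 N·mm

Resultant of the distributed load: 4.5 × 374 = 1683 N at 192 mm from P.
ΣF_x = 0: P_x + 770·cos63° = 0 → P_x = -349.6 N.
ΣF_y = 0: P_y − 770·sin63° − 560 − 680 − 40 − 4.5·374 = 0 → P_y = 3649 N.
ΣM about P: M_P − 770·sin63°·336 − 560·287 − 680·168 − 40·125 − (4.5·374)·192 = 0 → M_P = 833600 N·mm.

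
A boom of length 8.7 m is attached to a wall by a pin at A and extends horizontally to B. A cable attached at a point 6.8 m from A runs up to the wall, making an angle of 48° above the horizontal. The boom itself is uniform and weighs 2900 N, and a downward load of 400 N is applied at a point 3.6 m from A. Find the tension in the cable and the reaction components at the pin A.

ΣM about A: T·sin48°·6.8 − 2900·4.35 − 400·3.6 = 0 → T = 14055/(6.8·0.743145) = 2781.3 ≈ 2781 N.
ΣF_x = 0: A_x − T·cos48° = 0 → A_x = 2781.3 × 0.669131 = 1861 N.
ΣF_y = 0: A_y + T·sin48° − 2900 − 400 = 0 → A_y = 3300 − 2781.3 × 0.743145 = 1233 N.

T = 2781 N, A_x = 1861 N, A_y = 1233 N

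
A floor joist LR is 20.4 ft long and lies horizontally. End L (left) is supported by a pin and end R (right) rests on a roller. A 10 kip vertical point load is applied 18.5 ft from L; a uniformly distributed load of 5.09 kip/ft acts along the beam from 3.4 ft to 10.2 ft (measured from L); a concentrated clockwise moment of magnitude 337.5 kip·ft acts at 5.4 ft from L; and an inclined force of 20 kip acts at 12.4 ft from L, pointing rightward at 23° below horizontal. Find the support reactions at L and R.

Resultant of the distributed load: 5.09 × 6.8 = 34.612 kip at 6.8 ft from L.
Moments about L: R_y·20.4 − 10·18.5 − (5.09·6.8)·6.8 − 337.5 − 20·sin23°·12.4 = 0 → R_y = 854.763/20.4 = 41.9001 ≈ 41.90 kip.
ΣF_y = 0: L_y + 41.9001 − 10 − 5.09·6.8 − 20·sin23° = 0 → L_y = 10.53 kip.
ΣF_x = 0: L_x + 20·cos23° = 0 → L_x = -18.41 kip.

L_x = -18.41 kip, L_y = 10.53 kip, R_y = 41.90 kip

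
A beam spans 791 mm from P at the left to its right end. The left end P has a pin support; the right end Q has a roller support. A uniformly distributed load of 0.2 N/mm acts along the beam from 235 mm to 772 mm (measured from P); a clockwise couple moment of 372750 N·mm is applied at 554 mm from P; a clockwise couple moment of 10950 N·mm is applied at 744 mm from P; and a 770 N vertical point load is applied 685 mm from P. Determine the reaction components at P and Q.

Resultant of the distributed load: 0.2 × 537 = 107.4 N at 503.5 mm from P.
ΣM about P: Q_y·791 − (0.2·537)·503.5 − 372750 − 10950 − 770·685 = 0 → Q_y = 965225.9/791 = 1220.26 ≈ 1220 N.
ΣF_y = 0: P_y + 1220.26 − 0.2·537 − 770 = 0 → P_y = -342.9 N.
ΣF_x = 0: no horizontal applied forces, so P_x = 0.

P_x = 0, P_y = -342.9 N, Q_y = 1220 N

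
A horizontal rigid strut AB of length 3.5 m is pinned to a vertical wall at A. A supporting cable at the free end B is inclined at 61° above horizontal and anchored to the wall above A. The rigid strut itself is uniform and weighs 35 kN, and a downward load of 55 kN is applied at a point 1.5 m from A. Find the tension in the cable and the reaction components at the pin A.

T = 46.96 kN, A_x = 22.77 kN, A_y = 48.93 kN

ΣM about A: T·sin61°·3.5 − 35·1.75 − 55·1.5 = 0 → T = 143.75/(3.5·0.87462) = 46.9592 ≈ 46.96 kN.
ΣF_x = 0: A_x − T·cos61° = 0 → A_x = 46.9592 × 0.48481 = 22.77 kN.
ΣF_y = 0: A_y + T·sin61° − 35 − 55 = 0 → A_y = 90 − 46.9592 × 0.87462 = 48.93 kN.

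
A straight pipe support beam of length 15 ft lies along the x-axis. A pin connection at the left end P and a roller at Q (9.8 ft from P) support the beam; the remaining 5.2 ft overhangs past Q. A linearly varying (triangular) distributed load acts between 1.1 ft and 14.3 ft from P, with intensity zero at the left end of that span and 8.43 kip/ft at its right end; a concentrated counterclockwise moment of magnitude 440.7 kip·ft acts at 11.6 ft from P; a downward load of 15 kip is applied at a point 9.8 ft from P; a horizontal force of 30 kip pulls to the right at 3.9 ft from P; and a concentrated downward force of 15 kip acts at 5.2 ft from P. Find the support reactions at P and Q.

Resultant of the triangular load: ½ × 8.43 × 13.2 = 55.638 kip, acting at 9.9 ft from P (one-third of the span from the peak).
Taking moments about P: Q_y·9.8 − (½·8.43·13.2)·9.9 + 440.7 − 15·9.8 − 15·5.2 = 0 → Q_y = 335.1162/9.8 = 34.1955 ≈ 34.20 kip.
ΣF_y = 0: P_y + 34.1955 − ½·8.43·13.2 − 15 − 15 = 0 → P_y = 51.44 kip.
ΣF_x = 0: P_x + 30 = 0 → P_x = -30.00 kip.

P_x = -30.00 kip, P_y = 51.44 kip, Q_y = 34.20 kip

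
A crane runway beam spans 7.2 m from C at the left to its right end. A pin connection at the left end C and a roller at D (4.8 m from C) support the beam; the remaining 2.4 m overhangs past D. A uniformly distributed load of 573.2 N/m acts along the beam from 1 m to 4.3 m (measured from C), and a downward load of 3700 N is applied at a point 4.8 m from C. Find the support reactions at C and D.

C_x = 0, C_y = 847.3 N, D_y = 4744 N

Resultant of the distributed load: 573.2 × 3.3 = 1891.56 N at 2.65 m from C.
ΣM about C: D_y·4.8 − (573.2·3.3)·2.65 − 3700·4.8 = 0 → D_y = 22772.634/4.8 = 4744.3 ≈ 4744 N.
ΣF_y = 0: C_y + 4744.3 − 573.2·3.3 − 3700 = 0 → C_y = 847.3 N.
ΣF_x = 0: no horizontal applied forces, so C_x = 0.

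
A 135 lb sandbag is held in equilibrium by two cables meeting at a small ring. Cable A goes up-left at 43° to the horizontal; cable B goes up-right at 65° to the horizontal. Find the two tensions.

ΣF_x = 0: −T_A·cos43° + T_B·cos65° = 0 → T_B = 1.73053·T_A.
ΣF_y = 0: T_A·sin43° + T_B·sin65° = 135.
Substitute: T_A·(0.681998 + 1.73053·0.906308) = 135 → T_A = 59.9896 ≈ 59.99 lb.
Then T_B = 1.73053 × 59.9896 = 103.8 lb.

T_A = 59.99 lb, T_B = 103.8 lb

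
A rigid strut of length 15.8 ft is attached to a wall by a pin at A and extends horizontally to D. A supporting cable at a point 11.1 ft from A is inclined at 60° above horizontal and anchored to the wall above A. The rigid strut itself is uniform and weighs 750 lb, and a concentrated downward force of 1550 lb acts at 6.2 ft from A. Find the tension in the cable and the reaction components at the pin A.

ΣM about A: T·sin60°·11.1 − 750·7.9 − 1550·6.2 = 0 → T = 15535/(11.1·0.866025) = 1616.06 ≈ 1616 lb.
ΣF_x = 0: A_x − T·cos60° = 0 → A_x = 1616.06 × 0.5 = 808.0 lb.
ΣF_y = 0: A_y + T·sin60° − 750 − 1550 = 0 → A_y = 2300 − 1616.06 × 0.866025 = 900.5 lb.

T = 1616 lb, A_x = 808.0 lb, A_y = 900.5 lb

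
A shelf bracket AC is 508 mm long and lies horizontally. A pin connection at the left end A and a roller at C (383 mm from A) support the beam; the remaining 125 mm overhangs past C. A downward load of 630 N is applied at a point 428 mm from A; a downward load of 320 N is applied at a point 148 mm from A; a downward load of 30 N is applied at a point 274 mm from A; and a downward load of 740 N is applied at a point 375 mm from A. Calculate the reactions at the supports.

Moments about A: C_y·383 − 630·428 − 320·148 − 30·274 − 740·375 = 0 → C_y = 602720/383 = 1573.68 ≈ 1574 N.
ΣF_y = 0: A_y + 1573.68 − 630 − 320 − 30 − 740 = 0 → A_y = 146.3 N.
ΣF_x = 0: no horizontal applied forces, so A_x = 0.

A_x = 0, A_y = 146.3 N, C_y = 1574 N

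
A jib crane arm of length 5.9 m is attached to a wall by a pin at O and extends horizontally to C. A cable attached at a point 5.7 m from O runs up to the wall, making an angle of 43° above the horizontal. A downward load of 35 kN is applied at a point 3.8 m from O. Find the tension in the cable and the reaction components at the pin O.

ΣM about O: T·sin43°·5.7 − 35·3.8 = 0 → T = 133/(5.7·0.681998) = 34.2132 ≈ 34.21 kN.
ΣF_x = 0: O_x − T·cos43° = 0 → O_x = 34.2132 × 0.731354 = 25.02 kN.
ΣF_y = 0: O_y + T·sin43° − 35 = 0 → O_y = 35 − 34.2132 × 0.681998 = 11.67 kN.

T = 34.21 kN, O_x = 25.02 kN, O_y = 11.67 kN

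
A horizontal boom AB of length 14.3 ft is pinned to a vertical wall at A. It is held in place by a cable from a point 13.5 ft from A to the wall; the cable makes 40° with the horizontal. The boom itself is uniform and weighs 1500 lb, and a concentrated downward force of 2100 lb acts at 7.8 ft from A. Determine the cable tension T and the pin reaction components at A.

T = 3124 lb, A_x = 2393 lb, A_y = 1592 lb

ΣM about A: T·sin40°·13.5 − 1500·7.15 − 2100·7.8 = 0 → T = 27105/(13.5·0.642788) = 3123.55 ≈ 3124 lb.
ΣF_x = 0: A_x − T·cos40° = 0 → A_x = 3123.55 × 0.766044 = 2393 lb.
ΣF_y = 0: A_y + T·sin40° − 1500 − 2100 = 0 → A_y = 3600 − 3123.55 × 0.642788 = 1592 lb.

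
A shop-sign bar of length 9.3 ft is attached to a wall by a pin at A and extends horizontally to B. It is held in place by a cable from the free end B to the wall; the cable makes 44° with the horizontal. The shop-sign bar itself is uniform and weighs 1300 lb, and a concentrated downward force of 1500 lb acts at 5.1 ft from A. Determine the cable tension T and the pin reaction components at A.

ΣM about A: T·sin44°·9.3 − 1300·4.65 − 1500·5.1 = 0 → T = 13695/(9.3·0.694658) = 2119.86 ≈ 2120 lb.
ΣF_x = 0: A_x − T·cos44° = 0 → A_x = 2119.86 × 0.71934 = 1525 lb.
ΣF_y = 0: A_y + T·sin44° − 1300 − 1500 = 0 → A_y = 2800 − 2119.86 × 0.694658 = 1327 lb.

T = 2120 lb, A_x = 1525 lb, A_y = 1327 lb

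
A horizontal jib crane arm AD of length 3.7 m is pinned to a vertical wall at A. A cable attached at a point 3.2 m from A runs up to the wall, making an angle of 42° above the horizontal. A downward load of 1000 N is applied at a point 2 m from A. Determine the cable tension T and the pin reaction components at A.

ΣM about A: T·sin42°·3.2 − 1000·2 = 0 → T = 2000/(3.2·0.669131) = 934.047 ≈ 934.0 N.
ΣF_x = 0: A_x − T·cos42° = 0 → A_x = 934.047 × 0.743145 = 694.1 N.
ΣF_y = 0: A_y + T·sin42° − 1000 = 0 → A_y = 1000 − 934.047 × 0.669131 = 375.0 N.

T = 934.0 N, A_x = 694.1 N, A_y = 375.0 N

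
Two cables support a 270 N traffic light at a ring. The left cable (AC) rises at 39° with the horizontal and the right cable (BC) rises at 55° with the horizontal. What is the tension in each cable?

T_AC = 155.2 N, T_BC = 210.3 N

ΣF_x = 0: −T_AC·cos39° + T_BC·cos55° = 0 → T_BC = 1.35491·T_AC.
ΣF_y = 0: T_AC·sin39° + T_BC·sin55° = 270.
Substitute: T_AC·(0.62932 + 1.35491·0.819152) = 270 → T_AC = 155.244 ≈ 155.2 N.
Then T_BC = 1.35491 × 155.244 = 210.3 N.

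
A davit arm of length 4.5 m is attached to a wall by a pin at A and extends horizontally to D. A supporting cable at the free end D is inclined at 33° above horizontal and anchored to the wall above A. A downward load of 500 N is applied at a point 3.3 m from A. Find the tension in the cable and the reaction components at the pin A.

ΣM about A: T·sin33°·4.5 − 500·3.3 = 0 → T = 1650/(4.5·0.544639) = 673.229 ≈ 673.2 N.
ΣF_x = 0: A_x − T·cos33° = 0 → A_x = 673.229 × 0.838671 = 564.6 N.
ΣF_y = 0: A_y + T·sin33° − 500 = 0 → A_y = 500 − 673.229 × 0.544639 = 133.3 N.

T = 673.2 N, A_x = 564.6 N, A_y = 133.3 N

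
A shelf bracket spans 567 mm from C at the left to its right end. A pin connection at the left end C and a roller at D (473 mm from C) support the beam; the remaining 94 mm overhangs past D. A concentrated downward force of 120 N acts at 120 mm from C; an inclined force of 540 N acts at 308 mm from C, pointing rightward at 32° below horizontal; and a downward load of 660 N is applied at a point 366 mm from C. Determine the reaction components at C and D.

C_x = -457.9 N, C_y = 338.7 N, D_y = 727.5 N

ΣM about C: D_y·473 − 120·120 − 540·sin32°·308 − 660·366 = 0 → D_y = 344096/473 = 727.476 ≈ 727.5 N.
ΣF_y = 0: C_y + 727.476 − 120 − 540·sin32° − 660 = 0 → C_y = 338.7 N.
ΣF_x = 0: C_x + 540·cos32° = 0 → C_x = -457.9 N.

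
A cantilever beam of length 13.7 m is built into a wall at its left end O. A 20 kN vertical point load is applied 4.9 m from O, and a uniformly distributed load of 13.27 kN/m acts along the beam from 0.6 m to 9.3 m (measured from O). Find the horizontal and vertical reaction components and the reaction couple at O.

O_x = 0, O_y = 135.4 kN, M_O = 669.5 kN·m

Resultant of the distributed load: 13.27 × 8.7 = 115.449 kN at 4.95 m from O.
ΣF_x = 0: O_x = 0.
ΣF_y = 0: O_y − 20 − 13.27·8.7 = 0 → O_y = 135.4 kN.
ΣM about O: M_O − 20·4.9 − (13.27·8.7)·4.95 = 0 → M_O = 669.5 kN·m.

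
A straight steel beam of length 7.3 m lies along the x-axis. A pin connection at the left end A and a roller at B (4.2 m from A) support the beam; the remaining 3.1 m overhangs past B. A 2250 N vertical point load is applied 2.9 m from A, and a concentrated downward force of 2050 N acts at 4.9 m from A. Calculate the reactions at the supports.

A_x = 0, A_y = 354.8 N, B_y = 3945 N

Taking moments about A: B_y·4.2 − 2250·2.9 − 2050·4.9 = 0 → B_y = 16570/4.2 = 3945.24 ≈ 3945 N.
ΣF_y = 0: A_y + 3945.24 − 2250 − 2050 = 0 → A_y = 354.8 N.
ΣF_x = 0: no horizontal applied forces, so A_x = 0.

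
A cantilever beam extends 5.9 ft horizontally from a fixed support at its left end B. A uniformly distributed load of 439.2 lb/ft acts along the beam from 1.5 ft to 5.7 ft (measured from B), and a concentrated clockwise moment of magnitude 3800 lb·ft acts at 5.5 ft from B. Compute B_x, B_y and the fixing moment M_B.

Resultant of the distributed load: 439.2 × 4.2 = 1844.64 lb at 3.6 ft from B.
ΣF_x = 0: B_x = 0.
ΣF_y = 0: B_y − 439.2·4.2 = 0 → B_y = 1845 lb.
ΣM about B: M_B − (439.2·4.2)·3.6 − 3800 = 0 → M_B = 10440 lb·ft.

B_x = 0, B_y = 1845 lb, M_B = 10440 lb·ft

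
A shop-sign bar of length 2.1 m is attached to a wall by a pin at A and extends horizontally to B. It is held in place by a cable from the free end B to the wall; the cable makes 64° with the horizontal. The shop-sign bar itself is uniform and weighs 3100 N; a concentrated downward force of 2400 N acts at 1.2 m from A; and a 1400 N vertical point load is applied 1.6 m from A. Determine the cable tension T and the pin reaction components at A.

ΣM about A: T·sin64°·2.1 − 3100·1.05 − 2400·1.2 − 1400·1.6 = 0 → T = 8375/(2.1·0.898794) = 4437.16 ≈ 4437 N.
ΣF_x = 0: A_x − T·cos64° = 0 → A_x = 4437.16 × 0.438371 = 1945 N.
ΣF_y = 0: A_y + T·sin64° − 3100 − 2400 − 1400 = 0 → A_y = 6900 − 4437.16 × 0.898794 = 2912 N.

T = 4437 N, A_x = 1945 N, A_y = 2912 N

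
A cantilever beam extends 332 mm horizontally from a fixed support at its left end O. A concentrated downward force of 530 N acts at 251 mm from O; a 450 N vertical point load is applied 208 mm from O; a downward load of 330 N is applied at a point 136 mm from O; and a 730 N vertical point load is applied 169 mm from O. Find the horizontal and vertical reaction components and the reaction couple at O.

O_x = 0, O_y = 2040 N, M_O = 394900 N·mm

ΣF_x = 0: O_x = 0.
ΣF_y = 0: O_y − 530 − 450 − 330 − 730 = 0 → O_y = 2040 N.
ΣM about O: M_O − 530·251 − 450·208 − 330·136 − 730·169 = 0 → M_O = 394900 N·mm.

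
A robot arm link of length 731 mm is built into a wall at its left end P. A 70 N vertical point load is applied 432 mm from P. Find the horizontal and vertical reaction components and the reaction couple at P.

ΣF_x = 0: P_x = 0.
ΣF_y = 0: P_y − 70 = 0 → P_y = 70.00 N.
ΣM about P: M_P − 70·432 = 0 → M_P = 30240 N·mm.

P_x = 0, P_y = 70.00 N, M_P = 30240 N·mm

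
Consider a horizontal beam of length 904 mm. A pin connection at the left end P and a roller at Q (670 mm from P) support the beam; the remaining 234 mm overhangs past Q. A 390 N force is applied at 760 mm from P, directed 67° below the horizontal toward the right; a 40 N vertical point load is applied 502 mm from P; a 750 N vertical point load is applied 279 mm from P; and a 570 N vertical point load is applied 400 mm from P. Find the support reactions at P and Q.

P_x = -152.4 N, P_y = 629.2 N, Q_y = 1090 N

Taking moments about P: Q_y·670 − 390·sin67°·760 − 40·502 − 750·279 − 570·400 = 0 → Q_y = 730168/670 = 1089.8 ≈ 1090 N.
ΣF_y = 0: P_y + 1089.8 − 390·sin67° − 40 − 750 − 570 = 0 → P_y = 629.2 N.
ΣF_x = 0: P_x + 390·cos67° = 0 → P_x = -152.4 N.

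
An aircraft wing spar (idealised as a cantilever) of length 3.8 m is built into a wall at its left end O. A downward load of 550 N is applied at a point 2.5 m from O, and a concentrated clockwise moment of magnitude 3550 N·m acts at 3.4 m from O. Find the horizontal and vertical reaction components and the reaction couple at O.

O_x = 0, O_y = 550.0 N, M_O = 4925 N·m

ΣF_x = 0: O_x = 0.
ΣF_y = 0: O_y − 550 = 0 → O_y = 550.0 N.
ΣM about O: M_O − 550·2.5 − 3550 = 0 → M_O = 4925 N·m.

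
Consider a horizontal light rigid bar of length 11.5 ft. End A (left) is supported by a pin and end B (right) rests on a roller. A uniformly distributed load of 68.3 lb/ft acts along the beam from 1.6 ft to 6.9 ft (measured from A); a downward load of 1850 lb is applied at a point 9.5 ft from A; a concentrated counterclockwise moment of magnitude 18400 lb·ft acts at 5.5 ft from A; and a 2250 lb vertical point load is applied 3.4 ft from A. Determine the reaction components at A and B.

Resultant of the distributed load: 68.3 × 5.3 = 361.99 lb at 4.25 ft from A.
Moments about A: B_y·11.5 − (68.3·5.3)·4.25 − 1850·9.5 + 18400 − 2250·3.4 = 0 → B_y = 8363.4575/11.5 = 727.257 ≈ 727.3 lb.
ΣF_y = 0: A_y + 727.257 − 68.3·5.3 − 1850 − 2250 = 0 → A_y = 3735 lb.
ΣF_x = 0: no horizontal applied forces, so A_x = 0.

A_x = 0, A_y = 3735 lb, B_y = 727.3 lb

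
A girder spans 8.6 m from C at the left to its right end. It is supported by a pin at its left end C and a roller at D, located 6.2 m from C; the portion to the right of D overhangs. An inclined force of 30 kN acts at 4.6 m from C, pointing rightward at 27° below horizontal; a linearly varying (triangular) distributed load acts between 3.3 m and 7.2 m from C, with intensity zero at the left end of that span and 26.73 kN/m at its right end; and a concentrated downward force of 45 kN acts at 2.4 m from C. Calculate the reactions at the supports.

C_x = -26.73 kN, C_y = 33.62 kN, D_y = 77.13 kN

Resultant of the triangular load: ½ × 26.73 × 3.9 = 52.1235 kN, acting at 5.9 m from C (one-third of the span from the peak).
Moments about C: D_y·6.2 − 30·sin27°·4.6 − (½·26.73·3.9)·5.9 − 45·2.4 = 0 → D_y = 478.179/6.2 = 77.1256 ≈ 77.13 kN.
ΣF_y = 0: C_y + 77.1256 − 30·sin27° − ½·26.73·3.9 − 45 = 0 → C_y = 33.62 kN.
ΣF_x = 0: C_x + 30·cos27° = 0 → C_x = -26.73 kN.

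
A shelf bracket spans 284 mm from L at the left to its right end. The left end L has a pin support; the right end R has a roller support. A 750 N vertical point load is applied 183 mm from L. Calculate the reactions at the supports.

ΣM about L: R_y·284 − 750·183 = 0 → R_y = 137250/284 = 483.275 ≈ 483.3 N.
ΣF_y = 0: L_y + 483.275 − 750 = 0 → L_y = 266.7 N.
ΣF_x = 0: no horizontal applied forces, so L_x = 0.

L_x = 0, L_y = 266.7 N, R_y = 483.3 N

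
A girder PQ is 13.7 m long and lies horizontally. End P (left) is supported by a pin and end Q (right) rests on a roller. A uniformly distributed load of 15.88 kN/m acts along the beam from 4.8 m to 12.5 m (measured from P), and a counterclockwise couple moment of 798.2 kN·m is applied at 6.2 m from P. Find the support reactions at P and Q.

P_x = 0, P_y = 103.3 kN, Q_y = 18.94 kN

Resultant of the distributed load: 15.88 × 7.7 = 122.276 kN at 8.65 m from P.
Moments about P: Q_y·13.7 − (15.88·7.7)·8.65 + 798.2 = 0 → Q_y = 259.4874/13.7 = 18.9407 ≈ 18.94 kN.
ΣF_y = 0: P_y + 18.9407 − 15.88·7.7 = 0 → P_y = 103.3 kN.
ΣF_x = 0: no horizontal applied forces, so P_x = 0.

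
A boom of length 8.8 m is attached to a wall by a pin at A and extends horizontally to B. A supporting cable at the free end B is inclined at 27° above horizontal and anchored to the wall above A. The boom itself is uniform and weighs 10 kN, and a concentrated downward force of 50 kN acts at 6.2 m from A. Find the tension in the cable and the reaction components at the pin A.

T = 88.61 kN, A_x = 78.95 kN, A_y = 19.77 kN

ΣM about A: T·sin27°·8.8 − 10·4.4 − 50·6.2 = 0 → T = 354/(8.8·0.45399) = 88.6083 ≈ 88.61 kN.
ΣF_x = 0: A_x − T·cos27° = 0 → A_x = 88.6083 × 0.891007 = 78.95 kN.
ΣF_y = 0: A_y + T·sin27° − 10 − 50 = 0 → A_y = 60 − 88.6083 × 0.45399 = 19.77 kN.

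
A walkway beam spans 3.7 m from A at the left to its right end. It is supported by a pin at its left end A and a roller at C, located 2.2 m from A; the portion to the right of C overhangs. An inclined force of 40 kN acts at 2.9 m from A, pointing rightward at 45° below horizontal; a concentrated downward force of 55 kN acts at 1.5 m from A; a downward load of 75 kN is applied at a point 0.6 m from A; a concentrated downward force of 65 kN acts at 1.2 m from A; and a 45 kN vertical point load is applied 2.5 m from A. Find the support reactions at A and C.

A_x = -28.28 kN, A_y = 86.46 kN, C_y = 181.8 kN

ΣM about A: C_y·2.2 − 40·sin45°·2.9 − 55·1.5 − 75·0.6 − 65·1.2 − 45·2.5 = 0 → C_y = 400.024/2.2 = 181.829 ≈ 181.8 kN.
ΣF_y = 0: A_y + 181.829 − 40·sin45° − 55 − 75 − 65 − 45 = 0 → A_y = 86.46 kN.
ΣF_x = 0: A_x + 40·cos45° = 0 → A_x = -28.28 kN.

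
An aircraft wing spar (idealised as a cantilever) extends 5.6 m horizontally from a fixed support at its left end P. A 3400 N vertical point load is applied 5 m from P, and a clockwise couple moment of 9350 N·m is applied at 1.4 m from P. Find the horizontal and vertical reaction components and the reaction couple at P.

ΣF_x = 0: P_x = 0.
ΣF_y = 0: P_y − 3400 = 0 → P_y = 3400 N.
ΣM about P: M_P − 3400·5 − 9350 = 0 → M_P = 26350 N·m.

P_x = 0, P_y = 3400 N, M_P = 26350 N·m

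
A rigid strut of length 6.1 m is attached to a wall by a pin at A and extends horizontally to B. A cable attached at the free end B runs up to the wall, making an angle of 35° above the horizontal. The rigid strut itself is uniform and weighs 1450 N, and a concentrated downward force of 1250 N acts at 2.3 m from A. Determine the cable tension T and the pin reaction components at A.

ΣM about A: T·sin35°·6.1 − 1450·3.05 − 1250·2.3 = 0 → T = 7297.5/(6.1·0.573576) = 2085.71 ≈ 2086 N.
ΣF_x = 0: A_x − T·cos35° = 0 → A_x = 2085.71 × 0.819152 = 1709 N.
ΣF_y = 0: A_y + T·sin35° − 1450 − 1250 = 0 → A_y = 2700 − 2085.71 × 0.573576 = 1504 N.

T = 2086 N, A_x = 1709 N, A_y = 1504 N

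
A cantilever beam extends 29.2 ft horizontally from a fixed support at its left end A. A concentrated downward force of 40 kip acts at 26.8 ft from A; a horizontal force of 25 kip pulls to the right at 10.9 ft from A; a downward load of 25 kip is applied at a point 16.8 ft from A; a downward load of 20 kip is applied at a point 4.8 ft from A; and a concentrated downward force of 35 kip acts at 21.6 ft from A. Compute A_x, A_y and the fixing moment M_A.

ΣF_x = 0: A_x + 25 = 0 → A_x = -25.00 kip.
ΣF_y = 0: A_y − 40 − 25 − 20 − 35 = 0 → A_y = 120.0 kip.
ΣM about A: M_A − 40·26.8 − 25·16.8 − 20·4.8 − 35·21.6 = 0 → M_A = 2344 kip·ft.

A_x = -25.00 kip, A_y = 120.0 kip, M_A = 2344 kip·ft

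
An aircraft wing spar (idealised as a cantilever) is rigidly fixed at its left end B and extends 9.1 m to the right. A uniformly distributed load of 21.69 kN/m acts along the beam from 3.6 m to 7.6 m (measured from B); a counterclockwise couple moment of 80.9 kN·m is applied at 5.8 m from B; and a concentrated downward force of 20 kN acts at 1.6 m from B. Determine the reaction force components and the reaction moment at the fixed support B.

B_x = 0, B_y = 106.8 kN, M_B = 437.0 kN·m

Resultant of the distributed load: 21.69 × 4 = 86.76 kN at 5.6 m from B.
ΣF_x = 0: B_x = 0.
ΣF_y = 0: B_y − 21.69·4 − 20 = 0 → B_y = 106.8 kN.
ΣM about B: M_B − (21.69·4)·5.6 + 80.9 − 20·1.6 = 0 → M_B = 437.0 kN·m.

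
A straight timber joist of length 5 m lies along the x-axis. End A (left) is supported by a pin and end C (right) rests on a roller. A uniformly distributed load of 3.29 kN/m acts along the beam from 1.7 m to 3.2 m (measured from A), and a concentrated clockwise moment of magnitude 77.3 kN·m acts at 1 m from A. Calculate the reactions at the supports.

A_x = 0, A_y = -12.94 kN, C_y = 17.88 kN

Resultant of the distributed load: 3.29 × 1.5 = 4.935 kN at 2.45 m from A.
Moments about A: C_y·5 − (3.29·1.5)·2.45 − 77.3 = 0 → C_y = 89.39075/5 = 17.8781 ≈ 17.88 kN.
ΣF_y = 0: A_y + 17.8781 − 3.29·1.5 = 0 → A_y = -12.94 kN.
ΣF_x = 0: no horizontal applied forces, so A_x = 0.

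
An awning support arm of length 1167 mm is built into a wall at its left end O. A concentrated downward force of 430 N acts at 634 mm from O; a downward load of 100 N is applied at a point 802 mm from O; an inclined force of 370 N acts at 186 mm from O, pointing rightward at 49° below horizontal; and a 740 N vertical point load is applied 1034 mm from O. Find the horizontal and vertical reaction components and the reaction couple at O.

O_x = -242.7 N, O_y = 1549 N, M_O = 1170000 N·mm

ΣF_x = 0: O_x + 370·cos49° = 0 → O_x = -242.7 N.
ΣF_y = 0: O_y − 430 − 100 − 370·sin49° − 740 = 0 → O_y = 1549 N.
ΣM about O: M_O − 430·634 − 100·802 − 370·sin49°·186 − 740·1034 = 0 → M_O = 1170000 N·mm.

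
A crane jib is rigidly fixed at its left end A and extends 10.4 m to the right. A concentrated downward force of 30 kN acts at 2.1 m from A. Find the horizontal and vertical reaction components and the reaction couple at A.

A_x = 0, A_y = 30.00 kN, M_A = 63.00 kN·m

ΣF_x = 0: A_x = 0.
ΣF_y = 0: A_y − 30 = 0 → A_y = 30.00 kN.
ΣM about A: M_A − 30·2.1 = 0 → M_A = 63.00 kN·m.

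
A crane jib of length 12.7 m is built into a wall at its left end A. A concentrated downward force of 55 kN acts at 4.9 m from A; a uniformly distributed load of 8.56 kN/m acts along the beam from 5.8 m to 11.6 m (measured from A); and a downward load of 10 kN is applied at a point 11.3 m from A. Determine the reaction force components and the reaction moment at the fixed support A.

A_x = 0, A_y = 114.6 kN, M_A = 814.4 kN·m

Resultant of the distributed load: 8.56 × 5.8 = 49.648 kN at 8.7 m from A.
ΣF_x = 0: A_x = 0.
ΣF_y = 0: A_y − 55 − 8.56·5.8 − 10 = 0 → A_y = 114.6 kN.
ΣM about A: M_A − 55·4.9 − (8.56·5.8)·8.7 − 10·11.3 = 0 → M_A = 814.4 kN·m.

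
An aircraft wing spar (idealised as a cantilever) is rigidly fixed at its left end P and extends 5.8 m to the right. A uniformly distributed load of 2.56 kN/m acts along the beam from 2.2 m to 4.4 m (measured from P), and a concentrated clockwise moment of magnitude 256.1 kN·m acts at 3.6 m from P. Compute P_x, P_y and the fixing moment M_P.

P_x = 0, P_y = 5.632 kN, M_P = 274.7 kN·m

Resultant of the distributed load: 2.56 × 2.2 = 5.632 kN at 3.3 m from P.
ΣF_x = 0: P_x = 0.
ΣF_y = 0: P_y − 2.56·2.2 = 0 → P_y = 5.632 kN.
ΣM about P: M_P − (2.56·2.2)·3.3 − 256.1 = 0 → M_P = 274.7 kN·m.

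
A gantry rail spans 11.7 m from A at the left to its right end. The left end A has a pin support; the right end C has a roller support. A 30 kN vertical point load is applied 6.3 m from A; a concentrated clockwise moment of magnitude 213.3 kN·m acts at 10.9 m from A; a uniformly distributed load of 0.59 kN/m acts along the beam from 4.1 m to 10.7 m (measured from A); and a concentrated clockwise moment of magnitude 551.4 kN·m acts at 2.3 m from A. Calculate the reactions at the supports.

A_x = 0, A_y = -50.08 kN, C_y = 83.98 kN

Resultant of the distributed load: 0.59 × 6.6 = 3.894 kN at 7.4 m from A.
Moments about A: C_y·11.7 − 30·6.3 − 213.3 − (0.59·6.6)·7.4 − 551.4 = 0 → C_y = 982.5156/11.7 = 83.9757 ≈ 83.98 kN.
ΣF_y = 0: A_y + 83.9757 − 30 − 0.59·6.6 = 0 → A_y = -50.08 kN.
ΣF_x = 0: no horizontal applied forces, so A_x = 0.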